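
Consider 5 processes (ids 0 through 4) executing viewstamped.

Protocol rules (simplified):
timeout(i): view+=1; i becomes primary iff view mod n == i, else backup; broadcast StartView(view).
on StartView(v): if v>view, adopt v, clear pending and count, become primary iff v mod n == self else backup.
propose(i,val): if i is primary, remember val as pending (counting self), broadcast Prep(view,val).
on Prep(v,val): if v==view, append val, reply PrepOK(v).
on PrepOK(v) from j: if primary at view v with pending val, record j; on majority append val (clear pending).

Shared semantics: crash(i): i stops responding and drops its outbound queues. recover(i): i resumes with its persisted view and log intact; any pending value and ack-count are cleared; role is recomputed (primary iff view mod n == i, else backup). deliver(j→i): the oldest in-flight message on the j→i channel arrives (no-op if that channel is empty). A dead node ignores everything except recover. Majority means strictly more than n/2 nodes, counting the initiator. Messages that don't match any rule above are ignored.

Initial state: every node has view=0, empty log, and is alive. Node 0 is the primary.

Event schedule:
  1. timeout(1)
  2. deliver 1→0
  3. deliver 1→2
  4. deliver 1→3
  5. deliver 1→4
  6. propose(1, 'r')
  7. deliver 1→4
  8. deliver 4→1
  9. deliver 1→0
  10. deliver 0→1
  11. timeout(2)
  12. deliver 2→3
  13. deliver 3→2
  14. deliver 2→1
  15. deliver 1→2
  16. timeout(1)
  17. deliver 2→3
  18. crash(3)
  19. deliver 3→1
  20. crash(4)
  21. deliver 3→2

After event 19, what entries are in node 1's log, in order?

step 1 timeout(1): 1={prim,v=1,log=-}
step 2 deliver 1→0: 0={back,v=1,log=-}
step 3 deliver 1→2: 2={back,v=1,log=-}
step 4 deliver 1→3: 3={back,v=1,log=-}
step 5 deliver 1→4: 4={back,v=1,log=-}
step 6 propose(1,'r'): —
step 7 deliver 1→4: 4={back,v=1,log=r}
step 8 deliver 4→1: —
step 9 deliver 1→0: 0={back,v=1,log=r}
step 10 deliver 0→1: 1={prim,v=1,log=r}
step 11 timeout(2): 2={prim,v=2,log=-}
step 12 deliver 2→3: 3={back,v=2,log=-}
step 13 deliver 3→2: —
step 14 deliver 2→1: 1={back,v=2,log=r}
step 15 deliver 1→2: —
step 16 timeout(1): 1={back,v=3,log=r}
step 17 deliver 2→3: —
step 18 crash(3): 3={✗back,v=2,log=-}
step 19 deliver 3→1: —

r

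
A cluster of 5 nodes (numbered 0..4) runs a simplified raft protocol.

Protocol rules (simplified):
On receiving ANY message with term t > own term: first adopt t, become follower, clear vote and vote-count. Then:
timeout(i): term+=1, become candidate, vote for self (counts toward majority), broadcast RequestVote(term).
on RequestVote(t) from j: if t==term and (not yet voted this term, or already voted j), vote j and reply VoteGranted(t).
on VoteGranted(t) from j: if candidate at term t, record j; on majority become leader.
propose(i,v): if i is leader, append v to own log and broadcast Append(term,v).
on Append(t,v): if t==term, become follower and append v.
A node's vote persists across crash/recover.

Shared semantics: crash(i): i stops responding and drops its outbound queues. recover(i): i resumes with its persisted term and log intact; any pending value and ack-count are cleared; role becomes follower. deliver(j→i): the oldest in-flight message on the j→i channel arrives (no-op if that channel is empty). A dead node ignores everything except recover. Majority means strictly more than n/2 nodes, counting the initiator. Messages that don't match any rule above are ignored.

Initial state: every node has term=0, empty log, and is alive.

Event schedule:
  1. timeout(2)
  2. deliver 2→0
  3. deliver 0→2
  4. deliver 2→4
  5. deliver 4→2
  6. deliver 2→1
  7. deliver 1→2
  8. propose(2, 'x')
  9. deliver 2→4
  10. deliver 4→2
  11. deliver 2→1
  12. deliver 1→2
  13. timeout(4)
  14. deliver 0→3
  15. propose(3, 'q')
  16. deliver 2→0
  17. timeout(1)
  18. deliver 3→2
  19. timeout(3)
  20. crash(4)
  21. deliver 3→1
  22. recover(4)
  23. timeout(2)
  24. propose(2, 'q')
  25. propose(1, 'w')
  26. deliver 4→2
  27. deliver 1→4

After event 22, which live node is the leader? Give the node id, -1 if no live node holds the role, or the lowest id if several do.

1. timeout(2):  <2:cand t1 ->
2. deliver 2→0:  <0:foll t1 ->
3. deliver 0→2:  nop
4. deliver 2→4:  <4:foll t1 ->
5. deliver 4→2:  <2:lead t1 ->
6. deliver 2→1:  <1:foll t1 ->
7. deliver 1→2:  nop
8. propose(2,'x'):  <2:lead t1 x>
9. deliver 2→4:  <4:foll t1 x>
10. deliver 4→2:  nop
11. deliver 2→1:  <1:foll t1 x>
12. deliver 1→2:  nop
13. timeout(4):  <4:cand t2 x>
14. deliver 0→3:  nop
15. propose(3,'q'):  nop
16. deliver 2→0:  <0:foll t1 x>
17. timeout(1):  <1:cand t2 x>
18. deliver 3→2:  nop
19. timeout(3):  <3:cand t1 ->
20. crash(4):  <4:✗cand t2 x>
21. deliver 3→1:  nop
22. recover(4):  <4:foll t2 x>

2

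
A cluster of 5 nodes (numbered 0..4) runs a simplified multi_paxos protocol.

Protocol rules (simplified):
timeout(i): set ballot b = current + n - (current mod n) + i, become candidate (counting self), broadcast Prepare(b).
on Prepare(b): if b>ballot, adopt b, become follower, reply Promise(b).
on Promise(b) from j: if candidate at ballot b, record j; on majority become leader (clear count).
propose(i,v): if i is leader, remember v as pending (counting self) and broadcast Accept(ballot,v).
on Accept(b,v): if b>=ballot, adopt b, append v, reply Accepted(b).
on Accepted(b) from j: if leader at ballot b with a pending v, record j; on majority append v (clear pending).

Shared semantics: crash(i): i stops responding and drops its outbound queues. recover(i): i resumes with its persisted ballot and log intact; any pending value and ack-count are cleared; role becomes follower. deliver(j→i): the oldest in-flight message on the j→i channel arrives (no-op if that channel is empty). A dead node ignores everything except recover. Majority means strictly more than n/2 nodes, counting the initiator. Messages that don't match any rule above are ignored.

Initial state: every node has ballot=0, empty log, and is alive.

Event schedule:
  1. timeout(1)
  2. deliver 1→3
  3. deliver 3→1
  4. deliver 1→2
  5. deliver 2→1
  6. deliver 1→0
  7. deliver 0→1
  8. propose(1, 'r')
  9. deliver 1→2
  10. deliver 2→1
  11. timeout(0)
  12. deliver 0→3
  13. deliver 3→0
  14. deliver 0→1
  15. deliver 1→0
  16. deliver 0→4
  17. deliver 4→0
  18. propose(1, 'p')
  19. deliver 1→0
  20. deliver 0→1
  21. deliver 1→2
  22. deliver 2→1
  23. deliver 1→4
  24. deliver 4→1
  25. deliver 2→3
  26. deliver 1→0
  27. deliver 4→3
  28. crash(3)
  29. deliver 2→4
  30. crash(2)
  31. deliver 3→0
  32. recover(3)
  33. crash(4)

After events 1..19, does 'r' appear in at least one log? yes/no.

e1 timeout(1): 1[cand,b=6,-]
e2 deliver 1→3: 3[foll,b=6,-]
e3 deliver 3→1: ·
e4 deliver 1→2: 2[foll,b=6,-]
e5 deliver 2→1: 1[lead,b=6,-]
e6 deliver 1→0: 0[foll,b=6,-]
e7 deliver 0→1: ·
e8 propose(1,'r'): ·
e9 deliver 1→2: 2[foll,b=6,r]
e10 deliver 2→1: ·
e11 timeout(0): 0[cand,b=10,-]
e12 deliver 0→3: 3[foll,b=10,-]
e13 deliver 3→0: ·
e14 deliver 0→1: 1[foll,b=10,-]
e15 deliver 1→0: ·
e16 deliver 0→4: 4[foll,b=10,-]
e17 deliver 4→0: 0[lead,b=10,-]
e18 propose(1,'p'): ·
e19 deliver 1→0: ·

yes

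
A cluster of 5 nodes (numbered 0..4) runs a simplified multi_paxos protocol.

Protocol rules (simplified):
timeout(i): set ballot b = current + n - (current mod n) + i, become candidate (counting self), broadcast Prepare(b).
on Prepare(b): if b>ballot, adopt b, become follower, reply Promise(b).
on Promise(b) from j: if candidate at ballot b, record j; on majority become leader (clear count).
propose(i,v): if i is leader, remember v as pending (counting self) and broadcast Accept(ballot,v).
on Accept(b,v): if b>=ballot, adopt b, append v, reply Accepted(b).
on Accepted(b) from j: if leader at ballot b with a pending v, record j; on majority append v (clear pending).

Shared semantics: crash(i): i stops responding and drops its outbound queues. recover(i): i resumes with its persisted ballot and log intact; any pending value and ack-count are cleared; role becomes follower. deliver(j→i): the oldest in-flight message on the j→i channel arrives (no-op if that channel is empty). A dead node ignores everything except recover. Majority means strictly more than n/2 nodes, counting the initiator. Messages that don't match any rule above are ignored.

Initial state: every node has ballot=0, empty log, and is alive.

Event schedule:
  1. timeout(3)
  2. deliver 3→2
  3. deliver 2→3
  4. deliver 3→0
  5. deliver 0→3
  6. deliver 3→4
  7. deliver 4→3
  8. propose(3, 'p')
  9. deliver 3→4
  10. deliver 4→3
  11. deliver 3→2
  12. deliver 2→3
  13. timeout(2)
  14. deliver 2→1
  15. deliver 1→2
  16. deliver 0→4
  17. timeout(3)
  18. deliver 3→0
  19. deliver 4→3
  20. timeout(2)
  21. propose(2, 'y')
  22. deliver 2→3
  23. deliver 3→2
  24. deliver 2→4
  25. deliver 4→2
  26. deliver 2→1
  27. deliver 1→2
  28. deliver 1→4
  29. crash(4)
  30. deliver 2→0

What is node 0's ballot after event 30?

12

[1] timeout(3) → N3(cand b8 [-])
[2] deliver 3→2 → N2(foll b8 [-])
[3] deliver 2→3 → ∅
[4] deliver 3→0 → N0(foll b8 [-])
[5] deliver 0→3 → N3(lead b8 [-])
[6] deliver 3→4 → N4(foll b8 [-])
[7] deliver 4→3 → ∅
[8] propose(3,'p') → ∅
[9] deliver 3→4 → N4(foll b8 [p])
[10] deliver 4→3 → ∅
[11] deliver 3→2 → N2(foll b8 [p])
[12] deliver 2→3 → N3(lead b8 [p])
[13] timeout(2) → N2(cand b12 [p])
[14] deliver 2→1 → N1(foll b12 [-])
[15] deliver 1→2 → ∅
[16] deliver 0→4 → ∅
[17] timeout(3) → N3(cand b13 [p])
[18] deliver 3→0 → N0(foll b8 [p])
[19] deliver 4→3 → ∅
[20] timeout(2) → N2(cand b17 [p])
[21] propose(2,'y') → ∅
[22] deliver 2→3 → ∅
[23] deliver 3→2 → ∅
[24] deliver 2→4 → N4(foll b12 [p])
[25] deliver 4→2 → ∅
[26] deliver 2→1 → N1(foll b17 [-])
[27] deliver 1→2 → ∅
[28] deliver 1→4 → ∅
[29] crash(4) → N4(✗foll b12 [p])
[30] deliver 2→0 → N0(foll b12 [p])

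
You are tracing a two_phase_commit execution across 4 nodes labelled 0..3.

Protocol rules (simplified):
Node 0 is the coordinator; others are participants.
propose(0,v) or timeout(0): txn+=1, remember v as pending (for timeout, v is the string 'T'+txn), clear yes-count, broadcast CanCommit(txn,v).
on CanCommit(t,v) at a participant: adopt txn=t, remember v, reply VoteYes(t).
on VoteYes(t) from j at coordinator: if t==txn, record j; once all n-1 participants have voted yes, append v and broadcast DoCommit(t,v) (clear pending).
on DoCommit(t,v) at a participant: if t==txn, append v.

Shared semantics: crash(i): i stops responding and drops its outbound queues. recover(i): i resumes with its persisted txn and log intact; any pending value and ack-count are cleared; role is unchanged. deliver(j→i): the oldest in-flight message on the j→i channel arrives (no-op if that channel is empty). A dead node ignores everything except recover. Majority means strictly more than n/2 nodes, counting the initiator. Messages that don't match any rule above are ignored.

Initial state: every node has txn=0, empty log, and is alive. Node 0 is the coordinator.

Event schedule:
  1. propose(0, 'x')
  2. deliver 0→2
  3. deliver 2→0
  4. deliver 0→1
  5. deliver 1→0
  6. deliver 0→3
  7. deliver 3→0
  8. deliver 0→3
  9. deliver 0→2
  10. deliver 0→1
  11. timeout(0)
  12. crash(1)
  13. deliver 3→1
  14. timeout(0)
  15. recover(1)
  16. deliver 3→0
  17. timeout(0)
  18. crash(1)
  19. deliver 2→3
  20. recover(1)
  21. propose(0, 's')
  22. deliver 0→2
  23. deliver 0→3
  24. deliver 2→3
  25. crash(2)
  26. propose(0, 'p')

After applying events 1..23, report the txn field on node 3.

e1 propose(0,'x'): 0[coor,t=1,-]
e2 deliver 0→2: 2[part,t=1,-]
e3 deliver 2→0: ·
e4 deliver 0→1: 1[part,t=1,-]
e5 deliver 1→0: ·
e6 deliver 0→3: 3[part,t=1,-]
e7 deliver 3→0: 0[coor,t=1,x]
e8 deliver 0→3: 3[part,t=1,x]
e9 deliver 0→2: 2[part,t=1,x]
e10 deliver 0→1: 1[part,t=1,x]
e11 timeout(0): 0[coor,t=2,x]
e12 crash(1): 1[✗part,t=1,x]
e13 deliver 3→1: ·
e14 timeout(0): 0[coor,t=3,x]
e15 recover(1): 1[part,t=1,x]
e16 deliver 3→0: ·
e17 timeout(0): 0[coor,t=4,x]
e18 crash(1): 1[✗part,t=1,x]
e19 deliver 2→3: ·
e20 recover(1): 1[part,t=1,x]
e21 propose(0,'s'): 0[coor,t=5,x]
e22 deliver 0→2: 2[part,t=2,x]
e23 deliver 0→3: 3[part,t=2,x]

2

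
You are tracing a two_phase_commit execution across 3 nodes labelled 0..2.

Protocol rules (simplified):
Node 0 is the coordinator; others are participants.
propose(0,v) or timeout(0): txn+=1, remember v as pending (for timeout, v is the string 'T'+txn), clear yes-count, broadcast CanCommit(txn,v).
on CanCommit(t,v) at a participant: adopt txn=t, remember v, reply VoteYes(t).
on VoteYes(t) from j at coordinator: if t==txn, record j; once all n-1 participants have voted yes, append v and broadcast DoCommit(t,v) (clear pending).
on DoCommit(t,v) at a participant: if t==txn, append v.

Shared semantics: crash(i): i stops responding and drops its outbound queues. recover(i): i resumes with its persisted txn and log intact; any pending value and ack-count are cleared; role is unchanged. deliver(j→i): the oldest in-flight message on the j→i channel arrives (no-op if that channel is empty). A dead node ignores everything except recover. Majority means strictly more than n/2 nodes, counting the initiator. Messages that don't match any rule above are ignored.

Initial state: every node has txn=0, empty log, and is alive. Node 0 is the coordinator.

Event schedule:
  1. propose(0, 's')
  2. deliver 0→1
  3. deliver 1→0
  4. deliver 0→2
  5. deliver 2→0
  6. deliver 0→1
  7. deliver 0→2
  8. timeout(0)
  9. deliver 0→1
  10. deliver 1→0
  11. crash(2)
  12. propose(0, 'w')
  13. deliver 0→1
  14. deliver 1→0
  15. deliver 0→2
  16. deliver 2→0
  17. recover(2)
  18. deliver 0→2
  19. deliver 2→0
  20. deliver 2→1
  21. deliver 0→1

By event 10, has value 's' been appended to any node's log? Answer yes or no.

step 1 propose(0,'s'): 0={coor,t=1,log=-}
step 2 deliver 0→1: 1={part,t=1,log=-}
step 3 deliver 1→0: —
step 4 deliver 0→2: 2={part,t=1,log=-}
step 5 deliver 2→0: 0={coor,t=1,log=s}
step 6 deliver 0→1: 1={part,t=1,log=s}
step 7 deliver 0→2: 2={part,t=1,log=s}
step 8 timeout(0): 0={coor,t=2,log=s}
step 9 deliver 0→1: 1={part,t=2,log=s}
step 10 deliver 1→0: —

yes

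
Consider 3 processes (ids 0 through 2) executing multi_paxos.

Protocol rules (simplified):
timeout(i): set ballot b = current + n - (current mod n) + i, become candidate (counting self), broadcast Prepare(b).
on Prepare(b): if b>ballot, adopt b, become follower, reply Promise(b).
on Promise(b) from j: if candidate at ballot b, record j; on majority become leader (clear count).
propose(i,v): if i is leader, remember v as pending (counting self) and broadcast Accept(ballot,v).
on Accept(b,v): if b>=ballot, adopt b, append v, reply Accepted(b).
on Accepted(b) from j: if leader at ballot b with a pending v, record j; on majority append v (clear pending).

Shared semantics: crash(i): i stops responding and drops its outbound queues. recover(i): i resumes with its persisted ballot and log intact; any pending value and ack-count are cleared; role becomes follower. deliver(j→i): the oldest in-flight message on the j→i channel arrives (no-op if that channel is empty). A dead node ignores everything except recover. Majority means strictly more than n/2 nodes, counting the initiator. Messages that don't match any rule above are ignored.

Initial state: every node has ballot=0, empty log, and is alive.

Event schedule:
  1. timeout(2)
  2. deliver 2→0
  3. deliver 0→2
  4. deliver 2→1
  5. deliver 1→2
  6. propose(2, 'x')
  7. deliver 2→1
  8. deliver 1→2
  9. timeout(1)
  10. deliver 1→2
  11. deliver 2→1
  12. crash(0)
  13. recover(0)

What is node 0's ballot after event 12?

[1] timeout(2) → N2(cand b5 [-])
[2] deliver 2→0 → N0(foll b5 [-])
[3] deliver 0→2 → N2(lead b5 [-])
[4] deliver 2→1 → N1(foll b5 [-])
[5] deliver 1→2 → ∅
[6] propose(2,'x') → ∅
[7] deliver 2→1 → N1(foll b5 [x])
[8] deliver 1→2 → N2(lead b5 [x])
[9] timeout(1) → N1(cand b7 [x])
[10] deliver 1→2 → N2(foll b7 [x])
[11] deliver 2→1 → N1(lead b7 [x])
[12] crash(0) → N0(✗foll b5 [-])

5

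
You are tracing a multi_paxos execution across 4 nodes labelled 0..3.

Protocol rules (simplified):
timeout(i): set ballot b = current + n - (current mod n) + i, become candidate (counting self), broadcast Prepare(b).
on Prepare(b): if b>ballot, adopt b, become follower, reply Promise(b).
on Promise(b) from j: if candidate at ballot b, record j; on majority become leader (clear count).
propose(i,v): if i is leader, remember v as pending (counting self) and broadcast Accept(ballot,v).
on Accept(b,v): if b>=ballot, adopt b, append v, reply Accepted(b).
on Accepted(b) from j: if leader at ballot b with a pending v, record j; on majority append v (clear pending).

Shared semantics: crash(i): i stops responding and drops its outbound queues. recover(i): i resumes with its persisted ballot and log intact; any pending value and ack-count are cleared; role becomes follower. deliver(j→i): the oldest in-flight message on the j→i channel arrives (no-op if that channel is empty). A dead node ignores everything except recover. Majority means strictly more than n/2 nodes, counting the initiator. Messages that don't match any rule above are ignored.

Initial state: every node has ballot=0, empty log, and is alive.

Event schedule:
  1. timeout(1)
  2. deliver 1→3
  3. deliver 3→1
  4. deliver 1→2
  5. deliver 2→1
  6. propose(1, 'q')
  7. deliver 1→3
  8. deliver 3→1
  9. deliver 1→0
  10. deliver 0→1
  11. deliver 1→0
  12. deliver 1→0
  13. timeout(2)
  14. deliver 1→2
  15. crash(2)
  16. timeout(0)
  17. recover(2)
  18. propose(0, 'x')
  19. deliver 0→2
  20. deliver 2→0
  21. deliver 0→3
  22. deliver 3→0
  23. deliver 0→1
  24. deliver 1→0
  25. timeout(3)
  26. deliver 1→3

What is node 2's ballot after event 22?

step 1 timeout(1): 1={cand,b=5,log=-}
step 2 deliver 1→3: 3={foll,b=5,log=-}
step 3 deliver 3→1: —
step 4 deliver 1→2: 2={foll,b=5,log=-}
step 5 deliver 2→1: 1={lead,b=5,log=-}
step 6 propose(1,'q'): —
step 7 deliver 1→3: 3={foll,b=5,log=q}
step 8 deliver 3→1: —
step 9 deliver 1→0: 0={foll,b=5,log=-}
step 10 deliver 0→1: —
step 11 deliver 1→0: 0={foll,b=5,log=q}
step 12 deliver 1→0: —
step 13 timeout(2): 2={cand,b=10,log=-}
step 14 deliver 1→2: —
step 15 crash(2): 2={✗cand,b=10,log=-}
step 16 timeout(0): 0={cand,b=8,log=q}
step 17 recover(2): 2={foll,b=10,log=-}
step 18 propose(0,'x'): —
step 19 deliver 0→2: —
step 20 deliver 2→0: —
step 21 deliver 0→3: 3={foll,b=8,log=q}
step 22 deliver 3→0: —

10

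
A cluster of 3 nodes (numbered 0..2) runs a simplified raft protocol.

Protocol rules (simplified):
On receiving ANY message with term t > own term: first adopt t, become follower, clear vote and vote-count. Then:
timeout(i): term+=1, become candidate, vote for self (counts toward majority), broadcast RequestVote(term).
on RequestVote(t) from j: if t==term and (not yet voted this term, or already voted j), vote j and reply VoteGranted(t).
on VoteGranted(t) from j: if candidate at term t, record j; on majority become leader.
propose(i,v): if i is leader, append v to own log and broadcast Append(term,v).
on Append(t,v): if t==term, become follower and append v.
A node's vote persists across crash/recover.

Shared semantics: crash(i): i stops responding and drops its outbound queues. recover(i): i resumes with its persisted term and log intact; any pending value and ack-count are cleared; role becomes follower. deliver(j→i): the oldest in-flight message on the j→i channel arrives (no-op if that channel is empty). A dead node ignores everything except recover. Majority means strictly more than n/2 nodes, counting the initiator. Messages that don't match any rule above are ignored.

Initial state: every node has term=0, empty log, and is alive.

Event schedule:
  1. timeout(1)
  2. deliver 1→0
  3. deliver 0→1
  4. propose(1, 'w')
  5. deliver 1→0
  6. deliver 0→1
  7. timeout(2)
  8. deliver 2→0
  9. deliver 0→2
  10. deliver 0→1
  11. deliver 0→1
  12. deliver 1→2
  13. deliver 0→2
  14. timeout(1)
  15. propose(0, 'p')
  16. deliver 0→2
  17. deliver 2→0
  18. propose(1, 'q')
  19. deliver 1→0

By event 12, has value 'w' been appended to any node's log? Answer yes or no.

yes

after 1 — timeout(1): n1:cand/t1/[-]
after 2 — deliver 1→0: n0:foll/t1/[-]
after 3 — deliver 0→1: n1:lead/t1/[-]
after 4 — propose(1,'w'): n1:lead/t1/[w]
after 5 — deliver 1→0: n0:foll/t1/[w]
after 6 — deliver 0→1: ·
after 7 — timeout(2): n2:cand/t1/[-]
after 8 — deliver 2→0: ·
after 9 — deliver 0→2: ·
after 10 — deliver 0→1: ·
after 11 — deliver 0→1: ·
after 12 — deliver 1→2: ·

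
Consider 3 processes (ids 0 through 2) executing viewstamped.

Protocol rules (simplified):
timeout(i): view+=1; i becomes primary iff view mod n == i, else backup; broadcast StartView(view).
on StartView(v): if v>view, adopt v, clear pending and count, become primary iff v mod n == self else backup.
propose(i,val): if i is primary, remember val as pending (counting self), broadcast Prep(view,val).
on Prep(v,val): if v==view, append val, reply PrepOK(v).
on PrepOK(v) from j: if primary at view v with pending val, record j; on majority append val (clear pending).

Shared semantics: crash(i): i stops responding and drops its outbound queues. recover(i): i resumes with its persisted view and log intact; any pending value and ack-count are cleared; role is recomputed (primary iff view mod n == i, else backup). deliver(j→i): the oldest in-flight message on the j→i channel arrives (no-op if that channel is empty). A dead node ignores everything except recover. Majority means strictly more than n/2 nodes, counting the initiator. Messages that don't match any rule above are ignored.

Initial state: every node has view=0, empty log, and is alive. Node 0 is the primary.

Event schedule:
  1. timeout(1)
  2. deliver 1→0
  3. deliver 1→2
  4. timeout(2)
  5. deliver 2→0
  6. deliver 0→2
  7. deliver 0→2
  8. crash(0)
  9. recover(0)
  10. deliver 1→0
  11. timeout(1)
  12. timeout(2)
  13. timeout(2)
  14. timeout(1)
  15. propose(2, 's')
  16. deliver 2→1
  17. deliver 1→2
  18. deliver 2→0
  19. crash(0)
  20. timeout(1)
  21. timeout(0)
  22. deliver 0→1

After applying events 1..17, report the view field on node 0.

after 1 — timeout(1): n1:prim/v1/[-]
after 2 — deliver 1→0: n0:back/v1/[-]
after 3 — deliver 1→2: n2:back/v1/[-]
after 4 — timeout(2): n2:prim/v2/[-]
after 5 — deliver 2→0: n0:back/v2/[-]
after 6 — deliver 0→2: ·
after 7 — deliver 0→2: ·
after 8 — crash(0): n0:✗back/v2/[-]
after 9 — recover(0): n0:back/v2/[-]
after 10 — deliver 1→0: ·
after 11 — timeout(1): n1:back/v2/[-]
after 12 — timeout(2): n2:back/v3/[-]
after 13 — timeout(2): n2:back/v4/[-]
after 14 — timeout(1): n1:back/v3/[-]
after 15 — propose(2,'s'): ·
after 16 — deliver 2→1: ·
after 17 — deliver 1→2: ·

2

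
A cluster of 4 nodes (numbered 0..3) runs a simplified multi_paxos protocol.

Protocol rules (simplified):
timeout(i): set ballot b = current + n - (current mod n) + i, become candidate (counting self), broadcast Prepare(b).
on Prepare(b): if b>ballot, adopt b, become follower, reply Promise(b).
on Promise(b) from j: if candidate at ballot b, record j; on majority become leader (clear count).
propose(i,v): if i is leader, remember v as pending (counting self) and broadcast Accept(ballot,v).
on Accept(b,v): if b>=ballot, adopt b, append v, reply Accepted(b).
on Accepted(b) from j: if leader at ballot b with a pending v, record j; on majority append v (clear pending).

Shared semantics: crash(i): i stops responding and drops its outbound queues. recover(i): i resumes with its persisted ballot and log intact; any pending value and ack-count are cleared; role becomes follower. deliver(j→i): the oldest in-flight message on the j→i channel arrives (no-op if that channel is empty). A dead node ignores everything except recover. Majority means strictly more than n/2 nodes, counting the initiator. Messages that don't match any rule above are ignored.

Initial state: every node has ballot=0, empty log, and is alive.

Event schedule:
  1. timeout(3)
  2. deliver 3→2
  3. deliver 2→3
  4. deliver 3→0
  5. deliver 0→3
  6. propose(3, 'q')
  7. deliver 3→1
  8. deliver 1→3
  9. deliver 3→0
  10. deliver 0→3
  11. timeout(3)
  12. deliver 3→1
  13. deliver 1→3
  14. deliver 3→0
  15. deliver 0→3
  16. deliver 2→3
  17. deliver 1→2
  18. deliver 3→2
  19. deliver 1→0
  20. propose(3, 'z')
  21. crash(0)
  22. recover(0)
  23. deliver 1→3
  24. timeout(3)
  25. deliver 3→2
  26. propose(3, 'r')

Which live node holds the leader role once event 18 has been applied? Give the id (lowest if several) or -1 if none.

-1

e1 timeout(3): 3[cand,b=7,-]
e2 deliver 3→2: 2[foll,b=7,-]
e3 deliver 2→3: ·
e4 deliver 3→0: 0[foll,b=7,-]
e5 deliver 0→3: 3[lead,b=7,-]
e6 propose(3,'q'): ·
e7 deliver 3→1: 1[foll,b=7,-]
e8 deliver 1→3: ·
e9 deliver 3→0: 0[foll,b=7,q]
e10 deliver 0→3: ·
e11 timeout(3): 3[cand,b=11,-]
e12 deliver 3→1: 1[foll,b=7,q]
e13 deliver 1→3: ·
e14 deliver 3→0: 0[foll,b=11,q]
e15 deliver 0→3: ·
e16 deliver 2→3: ·
e17 deliver 1→2: ·
e18 deliver 3→2: 2[foll,b=7,q]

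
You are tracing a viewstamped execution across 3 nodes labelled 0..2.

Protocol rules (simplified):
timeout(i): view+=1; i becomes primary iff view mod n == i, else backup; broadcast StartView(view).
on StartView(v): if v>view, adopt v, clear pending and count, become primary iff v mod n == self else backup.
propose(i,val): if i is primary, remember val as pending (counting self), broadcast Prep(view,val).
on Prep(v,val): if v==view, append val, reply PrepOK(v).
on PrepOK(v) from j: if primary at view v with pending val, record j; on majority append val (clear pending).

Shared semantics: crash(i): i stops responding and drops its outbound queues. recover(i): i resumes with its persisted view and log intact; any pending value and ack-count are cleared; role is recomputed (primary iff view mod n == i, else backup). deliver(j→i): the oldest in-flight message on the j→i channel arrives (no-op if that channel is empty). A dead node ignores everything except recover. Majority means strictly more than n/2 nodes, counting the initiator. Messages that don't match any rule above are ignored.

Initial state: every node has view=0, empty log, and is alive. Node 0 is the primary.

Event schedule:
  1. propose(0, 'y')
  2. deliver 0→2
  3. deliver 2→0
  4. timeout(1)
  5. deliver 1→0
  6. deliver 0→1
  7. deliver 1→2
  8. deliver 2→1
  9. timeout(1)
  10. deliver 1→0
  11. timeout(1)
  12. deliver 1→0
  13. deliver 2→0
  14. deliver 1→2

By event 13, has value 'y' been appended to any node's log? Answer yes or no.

yes

step 1 propose(0,'y'): —
step 2 deliver 0→2: 2={back,v=0,log=y}
step 3 deliver 2→0: 0={prim,v=0,log=y}
step 4 timeout(1): 1={prim,v=1,log=-}
step 5 deliver 1→0: 0={back,v=1,log=y}
step 6 deliver 0→1: —
step 7 deliver 1→2: 2={back,v=1,log=y}
step 8 deliver 2→1: —
step 9 timeout(1): 1={back,v=2,log=-}
step 10 deliver 1→0: 0={back,v=2,log=y}
step 11 timeout(1): 1={back,v=3,log=-}
step 12 deliver 1→0: 0={prim,v=3,log=y}
step 13 deliver 2→0: —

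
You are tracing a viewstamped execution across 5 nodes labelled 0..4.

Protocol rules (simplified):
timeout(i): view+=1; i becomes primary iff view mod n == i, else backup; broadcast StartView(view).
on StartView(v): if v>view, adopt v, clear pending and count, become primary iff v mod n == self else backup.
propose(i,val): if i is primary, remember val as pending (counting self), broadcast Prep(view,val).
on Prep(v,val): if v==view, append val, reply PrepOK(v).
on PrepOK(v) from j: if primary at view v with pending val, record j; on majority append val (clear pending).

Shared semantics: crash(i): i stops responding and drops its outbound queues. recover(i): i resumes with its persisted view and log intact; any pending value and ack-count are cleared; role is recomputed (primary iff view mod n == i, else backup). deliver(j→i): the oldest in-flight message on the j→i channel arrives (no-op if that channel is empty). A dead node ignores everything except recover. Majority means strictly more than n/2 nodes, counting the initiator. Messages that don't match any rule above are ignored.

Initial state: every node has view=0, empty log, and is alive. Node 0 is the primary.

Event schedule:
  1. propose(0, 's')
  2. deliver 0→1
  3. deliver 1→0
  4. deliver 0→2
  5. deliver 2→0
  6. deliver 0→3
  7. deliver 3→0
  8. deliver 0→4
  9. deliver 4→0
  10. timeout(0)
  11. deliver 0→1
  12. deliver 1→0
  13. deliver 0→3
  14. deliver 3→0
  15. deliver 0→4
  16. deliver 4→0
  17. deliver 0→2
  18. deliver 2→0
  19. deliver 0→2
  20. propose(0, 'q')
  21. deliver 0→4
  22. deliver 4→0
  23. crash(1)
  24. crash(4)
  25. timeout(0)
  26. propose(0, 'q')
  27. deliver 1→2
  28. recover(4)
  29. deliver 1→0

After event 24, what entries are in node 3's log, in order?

s

after 1 — propose(0,'s'): ·
after 2 — deliver 0→1: n1:back/v0/[s]
after 3 — deliver 1→0: ·
after 4 — deliver 0→2: n2:back/v0/[s]
after 5 — deliver 2→0: n0:prim/v0/[s]
after 6 — deliver 0→3: n3:back/v0/[s]
after 7 — deliver 3→0: ·
after 8 — deliver 0→4: n4:back/v0/[s]
after 9 — deliver 4→0: ·
after 10 — timeout(0): n0:back/v1/[s]
after 11 — deliver 0→1: n1:prim/v1/[s]
after 12 — deliver 1→0: ·
after 13 — deliver 0→3: n3:back/v1/[s]
after 14 — deliver 3→0: ·
after 15 — deliver 0→4: n4:back/v1/[s]
after 16 — deliver 4→0: ·
after 17 — deliver 0→2: n2:back/v1/[s]
after 18 — deliver 2→0: ·
after 19 — deliver 0→2: ·
after 20 — propose(0,'q'): ·
after 21 — deliver 0→4: ·
after 22 — deliver 4→0: ·
after 23 — crash(1): n1:✗prim/v1/[s]
after 24 — crash(4): n4:✗back/v1/[s]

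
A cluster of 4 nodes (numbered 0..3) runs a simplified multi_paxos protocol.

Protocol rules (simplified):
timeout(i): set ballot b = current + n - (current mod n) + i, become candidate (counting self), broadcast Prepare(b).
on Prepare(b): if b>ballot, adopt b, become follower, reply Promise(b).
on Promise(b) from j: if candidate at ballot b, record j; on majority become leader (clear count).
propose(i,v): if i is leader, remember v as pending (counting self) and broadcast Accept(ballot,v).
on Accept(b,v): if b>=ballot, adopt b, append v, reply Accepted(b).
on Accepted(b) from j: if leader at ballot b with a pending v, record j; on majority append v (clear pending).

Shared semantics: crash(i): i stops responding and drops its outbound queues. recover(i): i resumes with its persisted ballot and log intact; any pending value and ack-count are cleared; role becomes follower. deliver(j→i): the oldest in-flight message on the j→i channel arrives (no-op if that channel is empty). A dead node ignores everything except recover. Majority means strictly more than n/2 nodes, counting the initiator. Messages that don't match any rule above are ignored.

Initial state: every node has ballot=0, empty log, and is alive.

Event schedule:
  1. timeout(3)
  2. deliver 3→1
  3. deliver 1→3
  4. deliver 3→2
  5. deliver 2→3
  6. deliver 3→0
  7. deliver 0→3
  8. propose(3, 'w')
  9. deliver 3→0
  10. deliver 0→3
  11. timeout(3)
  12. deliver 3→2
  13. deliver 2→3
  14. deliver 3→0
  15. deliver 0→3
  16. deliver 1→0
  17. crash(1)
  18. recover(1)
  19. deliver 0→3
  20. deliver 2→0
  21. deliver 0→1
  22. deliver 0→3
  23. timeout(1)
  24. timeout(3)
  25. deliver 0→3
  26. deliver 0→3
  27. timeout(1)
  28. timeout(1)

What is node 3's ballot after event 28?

15

step 1 timeout(3): 3={cand,b=7,log=-}
step 2 deliver 3→1: 1={foll,b=7,log=-}
step 3 deliver 1→3: —
step 4 deliver 3→2: 2={foll,b=7,log=-}
step 5 deliver 2→3: 3={lead,b=7,log=-}
step 6 deliver 3→0: 0={foll,b=7,log=-}
step 7 deliver 0→3: —
step 8 propose(3,'w'): —
step 9 deliver 3→0: 0={foll,b=7,log=w}
step 10 deliver 0→3: —
step 11 timeout(3): 3={cand,b=11,log=-}
step 12 deliver 3→2: 2={foll,b=7,log=w}
step 13 deliver 2→3: —
step 14 deliver 3→0: 0={foll,b=11,log=w}
step 15 deliver 0→3: —
step 16 deliver 1→0: —
step 17 crash(1): 1={✗foll,b=7,log=-}
step 18 recover(1): 1={foll,b=7,log=-}
step 19 deliver 0→3: —
step 20 deliver 2→0: —
step 21 deliver 0→1: —
step 22 deliver 0→3: —
step 23 timeout(1): 1={cand,b=9,log=-}
step 24 timeout(3): 3={cand,b=15,log=-}
step 25 deliver 0→3: —
step 26 deliver 0→3: —
step 27 timeout(1): 1={cand,b=13,log=-}
step 28 timeout(1): 1={cand,b=17,log=-}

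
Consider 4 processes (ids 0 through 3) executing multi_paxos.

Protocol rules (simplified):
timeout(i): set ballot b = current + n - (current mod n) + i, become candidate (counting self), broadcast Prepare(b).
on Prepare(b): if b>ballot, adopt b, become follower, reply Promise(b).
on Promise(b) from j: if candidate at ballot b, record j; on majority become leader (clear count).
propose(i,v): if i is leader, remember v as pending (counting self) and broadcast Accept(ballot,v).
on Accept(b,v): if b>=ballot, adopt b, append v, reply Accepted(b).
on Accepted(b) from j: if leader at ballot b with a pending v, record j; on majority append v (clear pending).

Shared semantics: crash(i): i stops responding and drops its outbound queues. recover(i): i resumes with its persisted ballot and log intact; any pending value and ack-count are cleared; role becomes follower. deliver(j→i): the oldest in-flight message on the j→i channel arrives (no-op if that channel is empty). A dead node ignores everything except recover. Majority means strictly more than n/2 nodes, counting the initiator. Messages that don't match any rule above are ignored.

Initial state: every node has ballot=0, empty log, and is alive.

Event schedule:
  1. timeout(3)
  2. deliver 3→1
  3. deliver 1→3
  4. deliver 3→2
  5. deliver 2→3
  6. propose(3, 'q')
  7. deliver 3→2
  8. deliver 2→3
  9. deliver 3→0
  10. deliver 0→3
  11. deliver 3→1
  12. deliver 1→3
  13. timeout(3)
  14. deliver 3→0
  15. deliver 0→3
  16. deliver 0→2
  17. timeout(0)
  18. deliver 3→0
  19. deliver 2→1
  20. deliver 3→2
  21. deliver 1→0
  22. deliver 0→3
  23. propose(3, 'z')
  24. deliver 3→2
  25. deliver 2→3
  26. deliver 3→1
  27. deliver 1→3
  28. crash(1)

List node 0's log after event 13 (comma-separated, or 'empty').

empty

step 1 timeout(3): 3={cand,b=7,log=-}
step 2 deliver 3→1: 1={foll,b=7,log=-}
step 3 deliver 1→3: —
step 4 deliver 3→2: 2={foll,b=7,log=-}
step 5 deliver 2→3: 3={lead,b=7,log=-}
step 6 propose(3,'q'): —
step 7 deliver 3→2: 2={foll,b=7,log=q}
step 8 deliver 2→3: —
step 9 deliver 3→0: 0={foll,b=7,log=-}
step 10 deliver 0→3: —
step 11 deliver 3→1: 1={foll,b=7,log=q}
step 12 deliver 1→3: 3={lead,b=7,log=q}
step 13 timeout(3): 3={cand,b=11,log=q}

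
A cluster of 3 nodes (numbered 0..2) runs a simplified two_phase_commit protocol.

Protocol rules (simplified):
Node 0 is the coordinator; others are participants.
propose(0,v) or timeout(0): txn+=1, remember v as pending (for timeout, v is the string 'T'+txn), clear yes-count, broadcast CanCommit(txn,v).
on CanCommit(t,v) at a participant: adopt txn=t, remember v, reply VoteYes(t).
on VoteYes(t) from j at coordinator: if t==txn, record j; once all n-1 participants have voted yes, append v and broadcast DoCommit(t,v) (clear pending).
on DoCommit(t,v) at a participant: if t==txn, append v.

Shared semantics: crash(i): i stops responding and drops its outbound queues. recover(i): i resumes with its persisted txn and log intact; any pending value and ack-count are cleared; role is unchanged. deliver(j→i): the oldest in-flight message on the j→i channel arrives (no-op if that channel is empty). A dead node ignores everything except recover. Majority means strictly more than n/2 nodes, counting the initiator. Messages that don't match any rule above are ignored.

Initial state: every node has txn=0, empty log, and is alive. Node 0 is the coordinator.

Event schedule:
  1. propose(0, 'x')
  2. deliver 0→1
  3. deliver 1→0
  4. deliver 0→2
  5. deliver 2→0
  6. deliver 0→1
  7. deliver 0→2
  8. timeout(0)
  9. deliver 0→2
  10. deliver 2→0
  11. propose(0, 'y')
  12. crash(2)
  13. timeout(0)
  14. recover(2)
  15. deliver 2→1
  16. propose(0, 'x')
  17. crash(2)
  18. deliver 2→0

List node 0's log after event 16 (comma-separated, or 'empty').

step 1 propose(0,'x'): 0={coor,t=1,log=-}
step 2 deliver 0→1: 1={part,t=1,log=-}
step 3 deliver 1→0: —
step 4 deliver 0→2: 2={part,t=1,log=-}
step 5 deliver 2→0: 0={coor,t=1,log=x}
step 6 deliver 0→1: 1={part,t=1,log=x}
step 7 deliver 0→2: 2={part,t=1,log=x}
step 8 timeout(0): 0={coor,t=2,log=x}
step 9 deliver 0→2: 2={part,t=2,log=x}
step 10 deliver 2→0: —
step 11 propose(0,'y'): 0={coor,t=3,log=x}
step 12 crash(2): 2={✗part,t=2,log=x}
step 13 timeout(0): 0={coor,t=4,log=x}
step 14 recover(2): 2={part,t=2,log=x}
step 15 deliver 2→1: —
step 16 propose(0,'x'): 0={coor,t=5,log=x}

x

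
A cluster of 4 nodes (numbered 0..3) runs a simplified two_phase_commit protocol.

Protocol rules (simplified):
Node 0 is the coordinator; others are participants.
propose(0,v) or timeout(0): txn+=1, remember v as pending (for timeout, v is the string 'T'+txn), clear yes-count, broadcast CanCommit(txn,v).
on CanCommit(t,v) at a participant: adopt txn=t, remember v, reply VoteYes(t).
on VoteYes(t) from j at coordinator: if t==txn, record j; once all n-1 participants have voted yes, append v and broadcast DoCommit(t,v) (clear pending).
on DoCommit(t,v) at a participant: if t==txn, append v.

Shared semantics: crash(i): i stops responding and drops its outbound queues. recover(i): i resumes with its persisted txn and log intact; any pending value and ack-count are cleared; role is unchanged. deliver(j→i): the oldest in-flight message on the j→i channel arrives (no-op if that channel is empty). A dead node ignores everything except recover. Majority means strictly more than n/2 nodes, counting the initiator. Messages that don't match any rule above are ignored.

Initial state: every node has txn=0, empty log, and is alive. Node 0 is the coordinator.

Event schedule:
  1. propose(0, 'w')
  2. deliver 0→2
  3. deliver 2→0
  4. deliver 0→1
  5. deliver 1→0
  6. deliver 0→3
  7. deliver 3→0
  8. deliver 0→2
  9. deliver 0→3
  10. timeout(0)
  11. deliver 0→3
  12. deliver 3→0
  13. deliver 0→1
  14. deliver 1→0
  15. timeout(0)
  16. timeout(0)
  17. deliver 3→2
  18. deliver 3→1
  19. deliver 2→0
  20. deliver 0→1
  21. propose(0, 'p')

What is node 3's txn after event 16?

2

[1] propose(0,'w') → N0(coor t1 [-])
[2] deliver 0→2 → N2(part t1 [-])
[3] deliver 2→0 → ∅
[4] deliver 0→1 → N1(part t1 [-])
[5] deliver 1→0 → ∅
[6] deliver 0→3 → N3(part t1 [-])
[7] deliver 3→0 → N0(coor t1 [w])
[8] deliver 0→2 → N2(part t1 [w])
[9] deliver 0→3 → N3(part t1 [w])
[10] timeout(0) → N0(coor t2 [w])
[11] deliver 0→3 → N3(part t2 [w])
[12] deliver 3→0 → ∅
[13] deliver 0→1 → N1(part t1 [w])
[14] deliver 1→0 → ∅
[15] timeout(0) → N0(coor t3 [w])
[16] timeout(0) → N0(coor t4 [w])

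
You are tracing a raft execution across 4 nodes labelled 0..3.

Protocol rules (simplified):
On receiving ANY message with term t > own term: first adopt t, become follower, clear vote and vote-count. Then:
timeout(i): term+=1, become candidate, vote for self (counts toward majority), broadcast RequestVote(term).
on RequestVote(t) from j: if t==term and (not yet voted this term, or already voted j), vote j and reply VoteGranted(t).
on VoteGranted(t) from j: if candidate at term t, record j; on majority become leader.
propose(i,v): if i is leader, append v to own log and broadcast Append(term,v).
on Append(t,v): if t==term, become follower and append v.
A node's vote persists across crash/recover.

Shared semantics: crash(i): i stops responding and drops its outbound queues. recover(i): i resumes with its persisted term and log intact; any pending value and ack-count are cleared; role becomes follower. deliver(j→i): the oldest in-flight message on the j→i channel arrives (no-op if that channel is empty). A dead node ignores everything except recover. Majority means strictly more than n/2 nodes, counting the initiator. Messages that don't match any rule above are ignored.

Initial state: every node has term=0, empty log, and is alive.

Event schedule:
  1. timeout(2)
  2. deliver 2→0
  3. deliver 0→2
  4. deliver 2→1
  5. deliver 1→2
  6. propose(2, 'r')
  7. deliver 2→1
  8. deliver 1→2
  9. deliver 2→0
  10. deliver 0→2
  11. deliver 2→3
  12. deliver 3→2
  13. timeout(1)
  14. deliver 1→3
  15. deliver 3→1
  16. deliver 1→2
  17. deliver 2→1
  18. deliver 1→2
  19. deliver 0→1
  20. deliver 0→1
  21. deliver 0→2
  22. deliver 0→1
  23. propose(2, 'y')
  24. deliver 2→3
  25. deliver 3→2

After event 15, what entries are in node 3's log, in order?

1. timeout(2):  <2:cand t1 ->
2. deliver 2→0:  <0:foll t1 ->
3. deliver 0→2:  nop
4. deliver 2→1:  <1:foll t1 ->
5. deliver 1→2:  <2:lead t1 ->
6. propose(2,'r'):  <2:lead t1 r>
7. deliver 2→1:  <1:foll t1 r>
8. deliver 1→2:  nop
9. deliver 2→0:  <0:foll t1 r>
10. deliver 0→2:  nop
11. deliver 2→3:  <3:foll t1 ->
12. deliver 3→2:  nop
13. timeout(1):  <1:cand t2 r>
14. deliver 1→3:  <3:foll t2 ->
15. deliver 3→1:  nop

empty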